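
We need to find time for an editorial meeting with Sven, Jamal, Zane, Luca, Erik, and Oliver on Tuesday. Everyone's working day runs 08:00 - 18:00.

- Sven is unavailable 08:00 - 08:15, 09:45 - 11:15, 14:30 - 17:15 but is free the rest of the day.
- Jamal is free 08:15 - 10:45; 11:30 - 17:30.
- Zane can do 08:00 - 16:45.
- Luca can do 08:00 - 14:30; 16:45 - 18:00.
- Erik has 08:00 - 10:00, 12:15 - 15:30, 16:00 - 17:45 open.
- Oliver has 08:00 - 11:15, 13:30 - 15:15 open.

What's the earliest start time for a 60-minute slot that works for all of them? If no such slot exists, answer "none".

Sven free: 08:15-09:45, 11:15-14:30, 17:15-18:00 (invert busy blocks within the working day).
Jamal free: 08:15-10:45, 11:30-17:30.
Zane free: 08:00-16:45.
Luca free: 08:00-14:30, 16:45-18:00.
Erik free: 08:00-10:00, 12:15-15:30, 16:00-17:45.
Oliver free: 08:00-11:15, 13:30-15:15.
Sven ∩ Jamal: 08:15-09:45, 11:30-14:30, 17:15-17:30.
Sven ∩ Jamal ∩ Zane: 08:15-09:45, 11:30-14:30.
Sven ∩ Jamal ∩ Zane ∩ Luca: 08:15-09:45, 11:30-14:30.
Sven ∩ Jamal ∩ Zane ∩ Luca ∩ Erik: 08:15-09:45, 12:15-14:30.
Sven ∩ Jamal ∩ Zane ∩ Luca ∩ Erik ∩ Oliver: 08:15-09:45, 13:30-14:30.
The first common window of at least 60 minutes is 08:15-09:45, so the earliest start is 08:15.

08:15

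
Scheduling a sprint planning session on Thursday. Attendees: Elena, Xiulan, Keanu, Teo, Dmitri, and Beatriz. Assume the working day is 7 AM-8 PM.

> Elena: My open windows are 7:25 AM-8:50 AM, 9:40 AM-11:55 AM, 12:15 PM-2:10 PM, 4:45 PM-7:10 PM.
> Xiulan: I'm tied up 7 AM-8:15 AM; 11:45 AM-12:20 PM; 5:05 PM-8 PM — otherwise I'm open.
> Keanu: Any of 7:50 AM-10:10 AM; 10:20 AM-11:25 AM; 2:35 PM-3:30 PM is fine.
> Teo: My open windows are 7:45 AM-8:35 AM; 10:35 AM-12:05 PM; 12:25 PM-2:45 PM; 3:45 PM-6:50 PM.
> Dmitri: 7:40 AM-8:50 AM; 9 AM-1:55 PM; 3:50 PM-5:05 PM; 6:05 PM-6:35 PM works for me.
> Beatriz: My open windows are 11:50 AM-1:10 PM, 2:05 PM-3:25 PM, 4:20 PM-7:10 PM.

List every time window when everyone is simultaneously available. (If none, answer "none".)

none

Elena free: 07:25-08:50, 09:40-11:55, 12:15-14:10, 16:45-19:10.
Xiulan free: 08:15-11:45, 12:20-17:05 (invert busy blocks within the working day).
Keanu free: 07:50-10:10, 10:20-11:25, 14:35-15:30.
Teo free: 07:45-08:35, 10:35-12:05, 12:25-14:45, 15:45-18:50.
Dmitri free: 07:40-08:50, 09:00-13:55, 15:50-17:05, 18:05-18:35.
Beatriz free: 11:50-13:10, 14:05-15:25, 16:20-19:10.
Elena ∩ Xiulan: 08:15-08:50, 09:40-11:45, 12:20-14:10, 16:45-17:05.
Elena ∩ Xiulan ∩ Keanu: 08:15-08:50, 09:40-10:10, 10:20-11:25.
Elena ∩ Xiulan ∩ Keanu ∩ Teo: 08:15-08:35, 10:35-11:25.
Elena ∩ Xiulan ∩ Keanu ∩ Teo ∩ Dmitri: 08:15-08:35, 10:35-11:25.
Elena ∩ Xiulan ∩ Keanu ∩ Teo ∩ Dmitri ∩ Beatriz: ∅.
There is no time when everyone is free.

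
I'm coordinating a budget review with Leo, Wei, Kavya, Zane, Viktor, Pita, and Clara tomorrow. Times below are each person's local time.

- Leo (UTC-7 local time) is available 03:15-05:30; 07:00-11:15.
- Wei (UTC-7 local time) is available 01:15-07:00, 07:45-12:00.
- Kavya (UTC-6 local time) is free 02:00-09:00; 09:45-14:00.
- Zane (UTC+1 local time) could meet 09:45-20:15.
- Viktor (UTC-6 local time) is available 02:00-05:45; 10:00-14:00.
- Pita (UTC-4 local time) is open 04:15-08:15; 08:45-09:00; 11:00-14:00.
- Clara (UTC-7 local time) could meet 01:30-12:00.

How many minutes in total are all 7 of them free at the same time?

210

Leo in UTC: 10:15-12:30, 14:00-18:15 (add 7h to convert from UTC-7).
Wei in UTC: 08:15-14:00, 14:45-19:00 (add 7h to convert from UTC-7).
Kavya in UTC: 08:00-15:00, 15:45-20:00 (add 6h to convert from UTC-6).
Zane in UTC: 08:45-19:15 (subtract 1h to convert from UTC+1).
Viktor in UTC: 08:00-11:45, 16:00-20:00 (add 6h to convert from UTC-6).
Pita in UTC: 08:15-12:15, 12:45-13:00, 15:00-18:00 (add 4h to convert from UTC-4).
Clara in UTC: 08:30-19:00 (add 7h to convert from UTC-7).
Leo ∩ Wei: 10:15-12:30, 14:45-18:15.
Leo ∩ Wei ∩ Kavya: 10:15-12:30, 14:45-15:00, 15:45-18:15.
Leo ∩ Wei ∩ Kavya ∩ Zane: 10:15-12:30, 14:45-15:00, 15:45-18:15.
Leo ∩ Wei ∩ Kavya ∩ Zane ∩ Viktor: 10:15-11:45, 16:00-18:15.
Leo ∩ Wei ∩ Kavya ∩ Zane ∩ Viktor ∩ Pita: 10:15-11:45, 16:00-18:00.
Leo ∩ Wei ∩ Kavya ∩ Zane ∩ Viktor ∩ Pita ∩ Clara: 10:15-11:45, 16:00-18:00.
Summing the common windows: 90 + 120 = 210 minutes.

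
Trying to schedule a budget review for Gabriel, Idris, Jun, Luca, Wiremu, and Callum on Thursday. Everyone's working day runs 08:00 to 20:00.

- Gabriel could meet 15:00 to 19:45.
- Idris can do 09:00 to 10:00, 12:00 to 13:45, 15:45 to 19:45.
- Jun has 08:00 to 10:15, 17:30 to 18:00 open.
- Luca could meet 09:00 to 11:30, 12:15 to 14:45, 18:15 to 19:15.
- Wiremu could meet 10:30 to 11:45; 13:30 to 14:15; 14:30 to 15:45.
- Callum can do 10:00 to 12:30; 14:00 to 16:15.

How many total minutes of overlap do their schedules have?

Gabriel ∩ Idris: 15:45-19:45.
Gabriel ∩ Idris ∩ Jun: 17:30-18:00.
Gabriel ∩ Idris ∩ Jun ∩ Luca: ∅.
Gabriel ∩ Idris ∩ Jun ∩ Luca ∩ Wiremu: ∅.
Gabriel ∩ Idris ∩ Jun ∩ Luca ∩ Wiremu ∩ Callum: ∅.
There is no time when everyone is free.
There is no common window, so the total is 0 minutes.

0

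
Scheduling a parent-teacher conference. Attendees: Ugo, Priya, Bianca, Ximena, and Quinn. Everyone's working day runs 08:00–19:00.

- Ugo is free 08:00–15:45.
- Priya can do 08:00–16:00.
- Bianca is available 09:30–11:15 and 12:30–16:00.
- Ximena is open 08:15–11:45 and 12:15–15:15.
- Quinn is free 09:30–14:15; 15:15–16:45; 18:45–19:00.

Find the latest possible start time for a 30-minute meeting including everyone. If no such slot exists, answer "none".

Ugo ∩ Priya: 08:00-15:45.
Ugo ∩ Priya ∩ Bianca: 09:30-11:15, 12:30-15:45.
Ugo ∩ Priya ∩ Bianca ∩ Ximena: 09:30-11:15, 12:30-15:15.
Ugo ∩ Priya ∩ Bianca ∩ Ximena ∩ Quinn: 09:30-11:15, 12:30-14:15.
So the common availability across everyone is 09:30-11:15, 12:30-14:15.
The last common window of at least 30 minutes is 12:30-14:15; a 30-minute meeting can start as late as 13:45 and still end by 14:15.

13:45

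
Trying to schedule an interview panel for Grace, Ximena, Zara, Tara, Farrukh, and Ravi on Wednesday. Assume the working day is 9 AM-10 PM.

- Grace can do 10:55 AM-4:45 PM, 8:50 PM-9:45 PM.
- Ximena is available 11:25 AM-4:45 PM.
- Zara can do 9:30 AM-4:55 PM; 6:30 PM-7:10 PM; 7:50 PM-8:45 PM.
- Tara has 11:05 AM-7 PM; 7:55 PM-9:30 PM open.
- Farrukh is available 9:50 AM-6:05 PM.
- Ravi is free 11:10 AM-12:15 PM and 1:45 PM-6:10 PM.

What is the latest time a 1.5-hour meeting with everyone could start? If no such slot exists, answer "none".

15:15

Grace ∩ Ximena: 11:25-16:45.
Grace ∩ Ximena ∩ Zara: 11:25-16:45.
Grace ∩ Ximena ∩ Zara ∩ Tara: 11:25-16:45.
Grace ∩ Ximena ∩ Zara ∩ Tara ∩ Farrukh: 11:25-16:45.
Grace ∩ Ximena ∩ Zara ∩ Tara ∩ Farrukh ∩ Ravi: 11:25-12:15, 13:45-16:45.
The last common window of at least 90 minutes is 13:45-16:45; a 90-minute meeting can start as late as 15:15 and still end by 16:45.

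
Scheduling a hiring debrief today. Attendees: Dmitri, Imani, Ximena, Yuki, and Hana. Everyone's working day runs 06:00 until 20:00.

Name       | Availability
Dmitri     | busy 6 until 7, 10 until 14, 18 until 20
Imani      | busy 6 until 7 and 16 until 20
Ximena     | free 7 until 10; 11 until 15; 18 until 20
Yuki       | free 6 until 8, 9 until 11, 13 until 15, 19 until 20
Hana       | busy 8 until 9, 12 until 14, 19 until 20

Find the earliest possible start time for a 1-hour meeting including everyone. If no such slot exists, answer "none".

Dmitri free: 07:00-10:00, 14:00-18:00 (invert busy blocks within the working day).
Imani free: 07:00-16:00 (invert busy blocks within the working day).
Ximena free: 07:00-10:00, 11:00-15:00, 18:00-20:00.
Yuki free: 06:00-08:00, 09:00-11:00, 13:00-15:00, 19:00-20:00.
Hana free: 06:00-08:00, 09:00-12:00, 14:00-19:00 (invert busy blocks within the working day).
Dmitri ∩ Imani: 07:00-10:00, 14:00-16:00.
Dmitri ∩ Imani ∩ Ximena: 07:00-10:00, 14:00-15:00.
Dmitri ∩ Imani ∩ Ximena ∩ Yuki: 07:00-08:00, 09:00-10:00, 14:00-15:00.
Dmitri ∩ Imani ∩ Ximena ∩ Yuki ∩ Hana: 07:00-08:00, 09:00-10:00, 14:00-15:00.
The first common window of at least 60 minutes is 07:00-08:00, so the earliest start is 07:00.

07:00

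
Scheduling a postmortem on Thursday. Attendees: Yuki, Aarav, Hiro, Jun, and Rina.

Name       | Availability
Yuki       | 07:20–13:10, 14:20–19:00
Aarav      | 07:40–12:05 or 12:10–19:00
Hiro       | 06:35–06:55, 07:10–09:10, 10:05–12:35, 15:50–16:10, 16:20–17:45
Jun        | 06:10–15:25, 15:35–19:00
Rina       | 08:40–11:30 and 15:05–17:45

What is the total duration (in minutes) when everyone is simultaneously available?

Yuki ∩ Aarav: 07:40-12:05, 12:10-13:10, 14:20-19:00.
Yuki ∩ Aarav ∩ Hiro: 07:40-09:10, 10:05-12:05, 12:10-12:35, 15:50-16:10, 16:20-17:45.
Yuki ∩ Aarav ∩ Hiro ∩ Jun: 07:40-09:10, 10:05-12:05, 12:10-12:35, 15:50-16:10, 16:20-17:45.
Yuki ∩ Aarav ∩ Hiro ∩ Jun ∩ Rina: 08:40-09:10, 10:05-11:30, 15:50-16:10, 16:20-17:45.
Summing the common windows: 30 + 85 + 20 + 85 = 220 minutes.

220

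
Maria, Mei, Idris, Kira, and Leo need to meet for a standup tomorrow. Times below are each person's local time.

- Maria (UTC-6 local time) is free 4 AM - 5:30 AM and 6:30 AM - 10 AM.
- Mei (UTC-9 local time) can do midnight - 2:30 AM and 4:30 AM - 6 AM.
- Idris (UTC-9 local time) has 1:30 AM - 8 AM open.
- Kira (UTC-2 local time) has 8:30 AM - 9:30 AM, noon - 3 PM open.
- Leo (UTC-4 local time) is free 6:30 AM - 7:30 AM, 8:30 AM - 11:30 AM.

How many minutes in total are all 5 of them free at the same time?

120

Maria in UTC: 10:00-11:30, 12:30-16:00 (add 6h to convert from UTC-6).
Mei in UTC: 09:00-11:30, 13:30-15:00 (add 9h to convert from UTC-9).
Idris in UTC: 10:30-17:00 (add 9h to convert from UTC-9).
Kira in UTC: 10:30-11:30, 14:00-17:00 (add 2h to convert from UTC-2).
Leo in UTC: 10:30-11:30, 12:30-15:30 (add 4h to convert from UTC-4).
Maria ∩ Mei: 10:00-11:30, 13:30-15:00.
Maria ∩ Mei ∩ Idris: 10:30-11:30, 13:30-15:00.
Maria ∩ Mei ∩ Idris ∩ Kira: 10:30-11:30, 14:00-15:00.
Maria ∩ Mei ∩ Idris ∩ Kira ∩ Leo: 10:30-11:30, 14:00-15:00.
Summing the common windows: 60 + 60 = 120 minutes.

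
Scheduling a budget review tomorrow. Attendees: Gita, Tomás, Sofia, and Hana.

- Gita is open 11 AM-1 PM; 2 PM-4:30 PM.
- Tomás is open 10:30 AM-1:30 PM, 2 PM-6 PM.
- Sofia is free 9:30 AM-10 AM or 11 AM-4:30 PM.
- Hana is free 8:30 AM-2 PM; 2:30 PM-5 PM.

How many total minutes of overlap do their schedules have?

Gita ∩ Tomás: 11:00-13:00, 14:00-16:30.
Gita ∩ Tomás ∩ Sofia: 11:00-13:00, 14:00-16:30.
Gita ∩ Tomás ∩ Sofia ∩ Hana: 11:00-13:00, 14:30-16:30.
Summing the common windows: 120 + 120 = 240 minutes.

240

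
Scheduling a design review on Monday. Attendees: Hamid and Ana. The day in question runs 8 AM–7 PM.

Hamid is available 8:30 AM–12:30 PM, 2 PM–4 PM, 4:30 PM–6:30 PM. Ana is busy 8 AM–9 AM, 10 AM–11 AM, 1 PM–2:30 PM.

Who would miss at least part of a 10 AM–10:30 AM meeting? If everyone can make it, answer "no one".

Ana

Hamid free: 08:30-12:30, 14:00-16:00, 16:30-18:30.
Ana free: 09:00-10:00, 11:00-13:00, 14:30-19:00 (invert busy blocks within the working day).
Hamid: free for 10:00-10:30. Ana: not fully free for 10:00-10:30.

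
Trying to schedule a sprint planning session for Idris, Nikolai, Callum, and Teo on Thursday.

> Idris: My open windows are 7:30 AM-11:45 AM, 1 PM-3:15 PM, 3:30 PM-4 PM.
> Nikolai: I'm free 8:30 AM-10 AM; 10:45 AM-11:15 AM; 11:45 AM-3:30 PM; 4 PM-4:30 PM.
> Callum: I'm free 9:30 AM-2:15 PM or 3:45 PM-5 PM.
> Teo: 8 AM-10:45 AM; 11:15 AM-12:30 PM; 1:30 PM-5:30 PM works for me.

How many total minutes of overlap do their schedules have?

75

Idris ∩ Nikolai: 08:30-10:00, 10:45-11:15, 13:00-15:15.
Idris ∩ Nikolai ∩ Callum: 09:30-10:00, 10:45-11:15, 13:00-14:15.
Idris ∩ Nikolai ∩ Callum ∩ Teo: 09:30-10:00, 13:30-14:15.
Summing the common windows: 30 + 45 = 75 minutes.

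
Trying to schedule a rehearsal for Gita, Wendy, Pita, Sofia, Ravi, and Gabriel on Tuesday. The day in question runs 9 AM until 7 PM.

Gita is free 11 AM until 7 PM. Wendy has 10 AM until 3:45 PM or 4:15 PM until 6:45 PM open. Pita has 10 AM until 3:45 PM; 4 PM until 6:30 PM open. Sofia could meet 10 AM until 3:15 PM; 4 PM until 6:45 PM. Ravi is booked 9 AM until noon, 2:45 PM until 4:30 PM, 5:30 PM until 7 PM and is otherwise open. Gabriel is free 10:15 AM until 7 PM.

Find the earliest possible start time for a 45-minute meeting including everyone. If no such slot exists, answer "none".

Gita free: 11:00-19:00.
Wendy free: 10:00-15:45, 16:15-18:45.
Pita free: 10:00-15:45, 16:00-18:30.
Sofia free: 10:00-15:15, 16:00-18:45.
Ravi free: 12:00-14:45, 16:30-17:30 (invert busy blocks within the working day).
Gabriel free: 10:15-19:00.
Gita ∩ Wendy: 11:00-15:45, 16:15-18:45.
Gita ∩ Wendy ∩ Pita: 11:00-15:45, 16:15-18:30.
Gita ∩ Wendy ∩ Pita ∩ Sofia: 11:00-15:15, 16:15-18:30.
Gita ∩ Wendy ∩ Pita ∩ Sofia ∩ Ravi: 12:00-14:45, 16:30-17:30.
Gita ∩ Wendy ∩ Pita ∩ Sofia ∩ Ravi ∩ Gabriel: 12:00-14:45, 16:30-17:30.
The first common window of at least 45 minutes is 12:00-14:45, so the earliest start is 12:00.

12:00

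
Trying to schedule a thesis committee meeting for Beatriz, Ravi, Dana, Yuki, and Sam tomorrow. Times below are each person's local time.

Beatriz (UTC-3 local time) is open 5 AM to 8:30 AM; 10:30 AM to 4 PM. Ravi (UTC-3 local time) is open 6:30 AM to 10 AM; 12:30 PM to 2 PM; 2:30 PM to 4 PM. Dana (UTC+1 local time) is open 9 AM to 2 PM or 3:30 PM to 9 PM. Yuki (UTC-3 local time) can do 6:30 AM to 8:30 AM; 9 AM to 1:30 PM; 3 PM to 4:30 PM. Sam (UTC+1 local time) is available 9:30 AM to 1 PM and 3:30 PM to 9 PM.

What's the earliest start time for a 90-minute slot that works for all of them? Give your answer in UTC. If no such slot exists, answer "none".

Beatriz in UTC: 08:00-11:30, 13:30-19:00 (add 3h to convert from UTC-3).
Ravi in UTC: 09:30-13:00, 15:30-17:00, 17:30-19:00 (add 3h to convert from UTC-3).
Dana in UTC: 08:00-13:00, 14:30-20:00 (subtract 1h to convert from UTC+1).
Yuki in UTC: 09:30-11:30, 12:00-16:30, 18:00-19:30 (add 3h to convert from UTC-3).
Sam in UTC: 08:30-12:00, 14:30-20:00 (subtract 1h to convert from UTC+1).
Beatriz ∩ Ravi: 09:30-11:30, 15:30-17:00, 17:30-19:00.
Beatriz ∩ Ravi ∩ Dana: 09:30-11:30, 15:30-17:00, 17:30-19:00.
Beatriz ∩ Ravi ∩ Dana ∩ Yuki: 09:30-11:30, 15:30-16:30, 18:00-19:00.
Beatriz ∩ Ravi ∩ Dana ∩ Yuki ∩ Sam: 09:30-11:30, 15:30-16:30, 18:00-19:00.
The first common window of at least 90 minutes is 09:30-11:30, so the earliest start is 09:30.

09:30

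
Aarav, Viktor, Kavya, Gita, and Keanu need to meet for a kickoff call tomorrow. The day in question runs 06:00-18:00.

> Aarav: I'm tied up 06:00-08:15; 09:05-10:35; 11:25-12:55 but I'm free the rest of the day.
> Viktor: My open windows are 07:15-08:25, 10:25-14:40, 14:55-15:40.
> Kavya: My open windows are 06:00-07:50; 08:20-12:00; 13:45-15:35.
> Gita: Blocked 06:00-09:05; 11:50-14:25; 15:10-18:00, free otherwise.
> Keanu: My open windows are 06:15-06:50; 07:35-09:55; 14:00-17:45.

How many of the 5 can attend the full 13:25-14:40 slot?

2

Aarav free: 08:15-09:05, 10:35-11:25, 12:55-18:00 (invert busy blocks within the working day).
Viktor free: 07:15-08:25, 10:25-14:40, 14:55-15:40.
Kavya free: 06:00-07:50, 08:20-12:00, 13:45-15:35.
Gita free: 09:05-11:50, 14:25-15:10 (invert busy blocks within the working day).
Keanu free: 06:15-06:50, 07:35-09:55, 14:00-17:45.
Aarav and Viktor can make the full 13:25-14:40 slot — that's 2.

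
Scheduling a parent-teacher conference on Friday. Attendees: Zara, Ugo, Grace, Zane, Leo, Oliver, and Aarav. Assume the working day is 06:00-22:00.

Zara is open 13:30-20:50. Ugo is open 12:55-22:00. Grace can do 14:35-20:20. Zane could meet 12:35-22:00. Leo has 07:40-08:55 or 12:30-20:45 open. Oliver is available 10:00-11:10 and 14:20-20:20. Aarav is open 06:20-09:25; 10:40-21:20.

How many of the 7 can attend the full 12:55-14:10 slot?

4

Ugo, Zane, Leo, and Aarav can make the full 12:55-14:10 slot — that's 4.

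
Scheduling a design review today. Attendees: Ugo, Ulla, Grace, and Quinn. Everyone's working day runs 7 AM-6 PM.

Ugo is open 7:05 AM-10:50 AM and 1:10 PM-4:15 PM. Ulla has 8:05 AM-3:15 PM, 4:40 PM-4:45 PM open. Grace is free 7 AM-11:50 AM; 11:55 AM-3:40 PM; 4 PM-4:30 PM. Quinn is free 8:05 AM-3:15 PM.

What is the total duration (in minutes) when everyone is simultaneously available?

290

Ugo ∩ Ulla: 08:05-10:50, 13:10-15:15.
Ugo ∩ Ulla ∩ Grace: 08:05-10:50, 13:10-15:15.
Ugo ∩ Ulla ∩ Grace ∩ Quinn: 08:05-10:50, 13:10-15:15.
So the common availability across everyone is 08:05-10:50, 13:10-15:15.
Summing the common windows: 165 + 125 = 290 minutes.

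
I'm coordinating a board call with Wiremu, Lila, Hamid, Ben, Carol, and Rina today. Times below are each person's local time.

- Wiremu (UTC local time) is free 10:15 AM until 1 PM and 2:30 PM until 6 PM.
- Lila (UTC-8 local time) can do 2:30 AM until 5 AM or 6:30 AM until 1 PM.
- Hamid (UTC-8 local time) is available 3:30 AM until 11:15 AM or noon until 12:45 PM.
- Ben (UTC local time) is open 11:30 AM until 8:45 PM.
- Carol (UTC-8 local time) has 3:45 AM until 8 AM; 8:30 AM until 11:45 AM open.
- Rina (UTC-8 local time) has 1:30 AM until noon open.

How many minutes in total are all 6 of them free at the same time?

255

Wiremu in UTC: 10:15-13:00, 14:30-18:00.
Lila in UTC: 10:30-13:00, 14:30-21:00 (add 8h to convert from UTC-8).
Hamid in UTC: 11:30-19:15, 20:00-20:45 (add 8h to convert from UTC-8).
Ben in UTC: 11:30-20:45.
Carol in UTC: 11:45-16:00, 16:30-19:45 (add 8h to convert from UTC-8).
Rina in UTC: 09:30-20:00 (add 8h to convert from UTC-8).
Wiremu ∩ Lila: 10:30-13:00, 14:30-18:00.
Wiremu ∩ Lila ∩ Hamid: 11:30-13:00, 14:30-18:00.
Wiremu ∩ Lila ∩ Hamid ∩ Ben: 11:30-13:00, 14:30-18:00.
Wiremu ∩ Lila ∩ Hamid ∩ Ben ∩ Carol: 11:45-13:00, 14:30-16:00, 16:30-18:00.
Wiremu ∩ Lila ∩ Hamid ∩ Ben ∩ Carol ∩ Rina: 11:45-13:00, 14:30-16:00, 16:30-18:00.
Summing the common windows: 75 + 90 + 90 = 255 minutes.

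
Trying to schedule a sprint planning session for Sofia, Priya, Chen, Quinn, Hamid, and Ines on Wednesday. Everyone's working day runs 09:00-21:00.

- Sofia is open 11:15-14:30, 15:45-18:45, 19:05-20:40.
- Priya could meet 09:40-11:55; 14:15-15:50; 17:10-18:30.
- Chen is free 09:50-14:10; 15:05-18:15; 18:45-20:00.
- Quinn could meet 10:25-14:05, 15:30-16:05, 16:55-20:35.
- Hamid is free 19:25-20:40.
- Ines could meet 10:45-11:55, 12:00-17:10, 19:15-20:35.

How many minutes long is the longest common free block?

Sofia ∩ Priya: 11:15-11:55, 14:15-14:30, 15:45-15:50, 17:10-18:30.
Sofia ∩ Priya ∩ Chen: 11:15-11:55, 15:45-15:50, 17:10-18:15.
Sofia ∩ Priya ∩ Chen ∩ Quinn: 11:15-11:55, 15:45-15:50, 17:10-18:15.
Sofia ∩ Priya ∩ Chen ∩ Quinn ∩ Hamid: ∅.
Sofia ∩ Priya ∩ Chen ∩ Quinn ∩ Hamid ∩ Ines: ∅.
There is no time when everyone is free.
No common window exists, so the longest block is 0 minutes.

0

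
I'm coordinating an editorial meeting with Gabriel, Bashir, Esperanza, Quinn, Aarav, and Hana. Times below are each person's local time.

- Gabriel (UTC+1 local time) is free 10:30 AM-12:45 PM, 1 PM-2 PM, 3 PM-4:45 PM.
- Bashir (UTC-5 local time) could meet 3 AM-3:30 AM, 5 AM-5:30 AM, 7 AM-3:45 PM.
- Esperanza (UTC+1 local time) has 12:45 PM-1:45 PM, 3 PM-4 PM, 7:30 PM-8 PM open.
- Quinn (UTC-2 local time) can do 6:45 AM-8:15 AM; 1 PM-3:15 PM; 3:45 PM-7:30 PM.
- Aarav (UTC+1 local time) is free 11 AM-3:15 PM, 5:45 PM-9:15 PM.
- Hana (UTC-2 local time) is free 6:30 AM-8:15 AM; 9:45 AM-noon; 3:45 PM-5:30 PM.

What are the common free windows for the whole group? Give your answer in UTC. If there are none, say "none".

none

Gabriel in UTC: 09:30-11:45, 12:00-13:00, 14:00-15:45 (subtract 1h to convert from UTC+1).
Bashir in UTC: 08:00-08:30, 10:00-10:30, 12:00-20:45 (add 5h to convert from UTC-5).
Esperanza in UTC: 11:45-12:45, 14:00-15:00, 18:30-19:00 (subtract 1h to convert from UTC+1).
Quinn in UTC: 08:45-10:15, 15:00-17:15, 17:45-21:30 (add 2h to convert from UTC-2).
Aarav in UTC: 10:00-14:15, 16:45-20:15 (subtract 1h to convert from UTC+1).
Hana in UTC: 08:30-10:15, 11:45-14:00, 17:45-19:30 (add 2h to convert from UTC-2).
Gabriel ∩ Bashir: 10:00-10:30, 12:00-13:00, 14:00-15:45.
Gabriel ∩ Bashir ∩ Esperanza: 12:00-12:45, 14:00-15:00.
Gabriel ∩ Bashir ∩ Esperanza ∩ Quinn: ∅.
Gabriel ∩ Bashir ∩ Esperanza ∩ Quinn ∩ Aarav: ∅.
Gabriel ∩ Bashir ∩ Esperanza ∩ Quinn ∩ Aarav ∩ Hana: ∅.
There is no time when everyone is free.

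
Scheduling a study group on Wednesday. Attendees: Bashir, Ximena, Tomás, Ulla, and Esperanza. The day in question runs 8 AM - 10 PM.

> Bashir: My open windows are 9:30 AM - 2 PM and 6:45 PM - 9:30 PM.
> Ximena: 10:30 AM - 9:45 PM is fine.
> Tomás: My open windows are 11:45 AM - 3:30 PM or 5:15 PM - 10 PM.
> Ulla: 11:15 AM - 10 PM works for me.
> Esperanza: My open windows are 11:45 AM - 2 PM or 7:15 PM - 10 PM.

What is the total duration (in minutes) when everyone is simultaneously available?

270

Bashir ∩ Ximena: 10:30-14:00, 18:45-21:30.
Bashir ∩ Ximena ∩ Tomás: 11:45-14:00, 18:45-21:30.
Bashir ∩ Ximena ∩ Tomás ∩ Ulla: 11:45-14:00, 18:45-21:30.
Bashir ∩ Ximena ∩ Tomás ∩ Ulla ∩ Esperanza: 11:45-14:00, 19:15-21:30.
Those are the intersection windows.
Summing the common windows: 135 + 135 = 270 minutes.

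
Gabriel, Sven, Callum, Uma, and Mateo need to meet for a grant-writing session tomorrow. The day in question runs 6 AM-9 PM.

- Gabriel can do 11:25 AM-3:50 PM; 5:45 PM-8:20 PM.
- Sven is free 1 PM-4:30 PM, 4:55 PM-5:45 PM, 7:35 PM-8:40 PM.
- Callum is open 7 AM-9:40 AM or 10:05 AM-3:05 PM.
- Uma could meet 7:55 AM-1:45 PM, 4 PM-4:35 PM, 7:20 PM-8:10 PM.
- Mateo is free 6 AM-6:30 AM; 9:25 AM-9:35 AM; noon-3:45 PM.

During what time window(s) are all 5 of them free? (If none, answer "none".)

13:00-13:45

Gabriel ∩ Sven: 13:00-15:50, 19:35-20:20.
Gabriel ∩ Sven ∩ Callum: 13:00-15:05.
Gabriel ∩ Sven ∩ Callum ∩ Uma: 13:00-13:45.
Gabriel ∩ Sven ∩ Callum ∩ Uma ∩ Mateo: 13:00-13:45.
Those are the intersection windows.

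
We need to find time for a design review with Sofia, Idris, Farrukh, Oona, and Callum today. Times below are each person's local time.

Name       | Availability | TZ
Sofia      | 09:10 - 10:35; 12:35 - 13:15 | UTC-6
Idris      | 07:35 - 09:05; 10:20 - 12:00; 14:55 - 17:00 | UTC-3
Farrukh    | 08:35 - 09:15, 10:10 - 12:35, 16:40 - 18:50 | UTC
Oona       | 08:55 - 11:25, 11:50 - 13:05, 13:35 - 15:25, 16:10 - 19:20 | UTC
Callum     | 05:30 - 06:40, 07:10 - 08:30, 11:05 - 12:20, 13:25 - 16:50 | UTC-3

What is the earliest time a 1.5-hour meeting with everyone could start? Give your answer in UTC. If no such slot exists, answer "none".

Sofia in UTC: 15:10-16:35, 18:35-19:15 (add 6h to convert from UTC-6).
Idris in UTC: 10:35-12:05, 13:20-15:00, 17:55-20:00 (add 3h to convert from UTC-3).
Farrukh in UTC: 08:35-09:15, 10:10-12:35, 16:40-18:50.
Oona in UTC: 08:55-11:25, 11:50-13:05, 13:35-15:25, 16:10-19:20.
Callum in UTC: 08:30-09:40, 10:10-11:30, 14:05-15:20, 16:25-19:50 (add 3h to convert from UTC-3).
Sofia ∩ Idris: 18:35-19:15.
Sofia ∩ Idris ∩ Farrukh: 18:35-18:50.
Sofia ∩ Idris ∩ Farrukh ∩ Oona: 18:35-18:50.
Sofia ∩ Idris ∩ Farrukh ∩ Oona ∩ Callum: 18:35-18:50.
Those are the intersection windows.
No common window is at least 90 minutes long.

none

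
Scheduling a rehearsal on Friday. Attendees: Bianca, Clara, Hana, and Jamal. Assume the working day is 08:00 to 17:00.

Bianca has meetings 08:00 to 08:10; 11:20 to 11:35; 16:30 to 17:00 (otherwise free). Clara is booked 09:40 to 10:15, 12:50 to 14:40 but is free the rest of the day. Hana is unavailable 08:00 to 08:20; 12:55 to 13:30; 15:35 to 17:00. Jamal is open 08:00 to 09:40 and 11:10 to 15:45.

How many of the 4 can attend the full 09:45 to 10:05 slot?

Bianca free: 08:10-11:20, 11:35-16:30 (invert busy blocks within the working day).
Clara free: 08:00-09:40, 10:15-12:50, 14:40-17:00 (invert busy blocks within the working day).
Hana free: 08:20-12:55, 13:30-15:35 (invert busy blocks within the working day).
Jamal free: 08:00-09:40, 11:10-15:45.
Bianca and Hana can make the full 09:45-10:05 slot — that's 2.

2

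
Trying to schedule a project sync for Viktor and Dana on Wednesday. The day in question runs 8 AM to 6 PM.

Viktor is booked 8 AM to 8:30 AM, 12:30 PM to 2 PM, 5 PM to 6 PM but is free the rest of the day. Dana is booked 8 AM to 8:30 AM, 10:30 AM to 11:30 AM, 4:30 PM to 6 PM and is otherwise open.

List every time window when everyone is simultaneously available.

Viktor free: 08:30-12:30, 14:00-17:00 (invert busy blocks within the working day).
Dana free: 08:30-10:30, 11:30-16:30 (invert busy blocks within the working day).
Viktor ∩ Dana: 08:30-10:30, 11:30-12:30, 14:00-16:30.
So the common availability across everyone is 08:30-10:30, 11:30-12:30, 14:00-16:30.

08:30-10:30, 11:30-12:30, 14:00-16:30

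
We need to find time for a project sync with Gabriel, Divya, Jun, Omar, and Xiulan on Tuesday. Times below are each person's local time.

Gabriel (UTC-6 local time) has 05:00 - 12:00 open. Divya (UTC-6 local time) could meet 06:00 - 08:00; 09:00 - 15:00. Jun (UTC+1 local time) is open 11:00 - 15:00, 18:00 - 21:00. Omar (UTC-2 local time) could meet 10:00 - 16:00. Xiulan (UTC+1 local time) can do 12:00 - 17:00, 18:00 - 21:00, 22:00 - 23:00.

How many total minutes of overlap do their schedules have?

Gabriel in UTC: 11:00-18:00 (add 6h to convert from UTC-6).
Divya in UTC: 12:00-14:00, 15:00-21:00 (add 6h to convert from UTC-6).
Jun in UTC: 10:00-14:00, 17:00-20:00 (subtract 1h to convert from UTC+1).
Omar in UTC: 12:00-18:00 (add 2h to convert from UTC-2).
Xiulan in UTC: 11:00-16:00, 17:00-20:00, 21:00-22:00 (subtract 1h to convert from UTC+1).
Gabriel ∩ Divya: 12:00-14:00, 15:00-18:00.
Gabriel ∩ Divya ∩ Jun: 12:00-14:00, 17:00-18:00.
Gabriel ∩ Divya ∩ Jun ∩ Omar: 12:00-14:00, 17:00-18:00.
Gabriel ∩ Divya ∩ Jun ∩ Omar ∩ Xiulan: 12:00-14:00, 17:00-18:00.
Summing the common windows: 120 + 60 = 180 minutes.

180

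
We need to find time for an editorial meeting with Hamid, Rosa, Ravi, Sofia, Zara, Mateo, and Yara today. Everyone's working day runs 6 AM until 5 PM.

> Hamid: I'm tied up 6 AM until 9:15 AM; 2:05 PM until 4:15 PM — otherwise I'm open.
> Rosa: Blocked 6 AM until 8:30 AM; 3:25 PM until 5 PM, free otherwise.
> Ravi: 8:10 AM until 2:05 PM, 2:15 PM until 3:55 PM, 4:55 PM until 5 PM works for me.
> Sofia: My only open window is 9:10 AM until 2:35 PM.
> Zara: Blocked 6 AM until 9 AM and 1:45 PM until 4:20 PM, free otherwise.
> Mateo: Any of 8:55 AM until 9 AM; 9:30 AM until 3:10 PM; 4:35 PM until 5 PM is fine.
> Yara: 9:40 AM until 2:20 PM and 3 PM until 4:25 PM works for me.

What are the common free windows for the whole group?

Hamid free: 09:15-14:05, 16:15-17:00 (invert busy blocks within the working day).
Rosa free: 08:30-15:25 (invert busy blocks within the working day).
Ravi free: 08:10-14:05, 14:15-15:55, 16:55-17:00.
Sofia free: 09:10-14:35.
Zara free: 09:00-13:45, 16:20-17:00 (invert busy blocks within the working day).
Mateo free: 08:55-09:00, 09:30-15:10, 16:35-17:00.
Yara free: 09:40-14:20, 15:00-16:25.
Hamid ∩ Rosa: 09:15-14:05.
Hamid ∩ Rosa ∩ Ravi: 09:15-14:05.
Hamid ∩ Rosa ∩ Ravi ∩ Sofia: 09:15-14:05.
Hamid ∩ Rosa ∩ Ravi ∩ Sofia ∩ Zara: 09:15-13:45.
Hamid ∩ Rosa ∩ Ravi ∩ Sofia ∩ Zara ∩ Mateo: 09:30-13:45.
Hamid ∩ Rosa ∩ Ravi ∩ Sofia ∩ Zara ∩ Mateo ∩ Yara: 09:40-13:45.

09:40-13:45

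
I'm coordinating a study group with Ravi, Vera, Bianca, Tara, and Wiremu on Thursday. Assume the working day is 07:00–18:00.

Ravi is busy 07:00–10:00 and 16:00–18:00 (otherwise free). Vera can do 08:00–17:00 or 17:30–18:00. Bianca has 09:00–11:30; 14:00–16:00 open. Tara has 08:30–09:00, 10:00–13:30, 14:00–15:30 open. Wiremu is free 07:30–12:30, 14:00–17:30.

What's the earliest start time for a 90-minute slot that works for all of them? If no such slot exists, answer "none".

Ravi free: 10:00-16:00 (invert busy blocks within the working day).
Vera free: 08:00-17:00, 17:30-18:00.
Bianca free: 09:00-11:30, 14:00-16:00.
Tara free: 08:30-09:00, 10:00-13:30, 14:00-15:30.
Wiremu free: 07:30-12:30, 14:00-17:30.
Ravi ∩ Vera: 10:00-16:00.
Ravi ∩ Vera ∩ Bianca: 10:00-11:30, 14:00-16:00.
Ravi ∩ Vera ∩ Bianca ∩ Tara: 10:00-11:30, 14:00-15:30.
Ravi ∩ Vera ∩ Bianca ∩ Tara ∩ Wiremu: 10:00-11:30, 14:00-15:30.
The first common window of at least 90 minutes is 10:00-11:30, so the earliest start is 10:00.

10:00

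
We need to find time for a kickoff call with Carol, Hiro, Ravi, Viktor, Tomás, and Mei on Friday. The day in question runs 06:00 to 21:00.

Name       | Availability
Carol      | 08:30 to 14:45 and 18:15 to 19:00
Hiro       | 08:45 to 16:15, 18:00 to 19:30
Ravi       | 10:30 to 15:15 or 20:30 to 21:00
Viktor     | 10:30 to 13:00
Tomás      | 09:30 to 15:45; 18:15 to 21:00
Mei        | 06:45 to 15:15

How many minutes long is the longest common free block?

150

Carol ∩ Hiro: 08:45-14:45, 18:15-19:00.
Carol ∩ Hiro ∩ Ravi: 10:30-14:45.
Carol ∩ Hiro ∩ Ravi ∩ Viktor: 10:30-13:00.
Carol ∩ Hiro ∩ Ravi ∩ Viktor ∩ Tomás: 10:30-13:00.
Carol ∩ Hiro ∩ Ravi ∩ Viktor ∩ Tomás ∩ Mei: 10:30-13:00.
The longest is 10:30-13:00 at 150 minutes.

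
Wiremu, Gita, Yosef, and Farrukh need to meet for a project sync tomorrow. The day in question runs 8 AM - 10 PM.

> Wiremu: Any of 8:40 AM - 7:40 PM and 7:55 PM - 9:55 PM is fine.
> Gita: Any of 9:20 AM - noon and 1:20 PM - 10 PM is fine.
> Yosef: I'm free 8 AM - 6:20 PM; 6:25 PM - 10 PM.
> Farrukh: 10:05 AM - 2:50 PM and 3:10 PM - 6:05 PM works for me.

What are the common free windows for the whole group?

Wiremu ∩ Gita: 09:20-12:00, 13:20-19:40, 19:55-21:55.
Wiremu ∩ Gita ∩ Yosef: 09:20-12:00, 13:20-18:20, 18:25-19:40, 19:55-21:55.
Wiremu ∩ Gita ∩ Yosef ∩ Farrukh: 10:05-12:00, 13:20-14:50, 15:10-18:05.

10:05-12:00, 13:20-14:50, 15:10-18:05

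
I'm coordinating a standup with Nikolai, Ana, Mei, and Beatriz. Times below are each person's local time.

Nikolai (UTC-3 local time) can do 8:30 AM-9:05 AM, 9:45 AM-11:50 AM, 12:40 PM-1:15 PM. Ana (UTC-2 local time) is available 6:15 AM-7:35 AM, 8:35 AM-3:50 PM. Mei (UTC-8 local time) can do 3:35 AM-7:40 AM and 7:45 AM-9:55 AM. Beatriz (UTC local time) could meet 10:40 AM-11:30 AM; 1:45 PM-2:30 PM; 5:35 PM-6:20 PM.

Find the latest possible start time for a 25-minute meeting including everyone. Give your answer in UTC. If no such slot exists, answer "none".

14:05

Nikolai in UTC: 11:30-12:05, 12:45-14:50, 15:40-16:15 (add 3h to convert from UTC-3).
Ana in UTC: 08:15-09:35, 10:35-17:50 (add 2h to convert from UTC-2).
Mei in UTC: 11:35-15:40, 15:45-17:55 (add 8h to convert from UTC-8).
Beatriz in UTC: 10:40-11:30, 13:45-14:30, 17:35-18:20.
Nikolai ∩ Ana: 11:30-12:05, 12:45-14:50, 15:40-16:15.
Nikolai ∩ Ana ∩ Mei: 11:35-12:05, 12:45-14:50, 15:45-16:15.
Nikolai ∩ Ana ∩ Mei ∩ Beatriz: 13:45-14:30.
The last common window of at least 25 minutes is 13:45-14:30; a 25-minute meeting can start as late as 14:05 and still end by 14:30.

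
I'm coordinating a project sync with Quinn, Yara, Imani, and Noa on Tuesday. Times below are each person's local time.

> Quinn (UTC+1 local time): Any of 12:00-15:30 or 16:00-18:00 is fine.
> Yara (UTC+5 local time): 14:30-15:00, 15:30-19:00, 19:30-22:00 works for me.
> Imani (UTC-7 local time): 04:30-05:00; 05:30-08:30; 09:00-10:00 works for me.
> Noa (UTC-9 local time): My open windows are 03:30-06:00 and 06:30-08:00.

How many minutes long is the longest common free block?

Quinn in UTC: 11:00-14:30, 15:00-17:00 (subtract 1h to convert from UTC+1).
Yara in UTC: 09:30-10:00, 10:30-14:00, 14:30-17:00 (subtract 5h to convert from UTC+5).
Imani in UTC: 11:30-12:00, 12:30-15:30, 16:00-17:00 (add 7h to convert from UTC-7).
Noa in UTC: 12:30-15:00, 15:30-17:00 (add 9h to convert from UTC-9).
Quinn ∩ Yara: 11:00-14:00, 15:00-17:00.
Quinn ∩ Yara ∩ Imani: 11:30-12:00, 12:30-14:00, 15:00-15:30, 16:00-17:00.
Quinn ∩ Yara ∩ Imani ∩ Noa: 12:30-14:00, 16:00-17:00.
The longest is 12:30-14:00 at 90 minutes.

90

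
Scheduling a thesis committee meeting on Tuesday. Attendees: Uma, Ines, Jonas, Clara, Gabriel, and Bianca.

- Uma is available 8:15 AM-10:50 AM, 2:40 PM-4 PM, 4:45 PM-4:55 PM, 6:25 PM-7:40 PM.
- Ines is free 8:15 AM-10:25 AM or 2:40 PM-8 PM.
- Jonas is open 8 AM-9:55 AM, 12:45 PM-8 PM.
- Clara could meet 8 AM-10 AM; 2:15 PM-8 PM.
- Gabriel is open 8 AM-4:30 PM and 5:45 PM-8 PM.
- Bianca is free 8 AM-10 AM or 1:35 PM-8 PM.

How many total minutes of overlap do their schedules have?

255

Uma ∩ Ines: 08:15-10:25, 14:40-16:00, 16:45-16:55, 18:25-19:40.
Uma ∩ Ines ∩ Jonas: 08:15-09:55, 14:40-16:00, 16:45-16:55, 18:25-19:40.
Uma ∩ Ines ∩ Jonas ∩ Clara: 08:15-09:55, 14:40-16:00, 16:45-16:55, 18:25-19:40.
Uma ∩ Ines ∩ Jonas ∩ Clara ∩ Gabriel: 08:15-09:55, 14:40-16:00, 18:25-19:40.
Uma ∩ Ines ∩ Jonas ∩ Clara ∩ Gabriel ∩ Bianca: 08:15-09:55, 14:40-16:00, 18:25-19:40.
Summing the common windows: 100 + 80 + 75 = 255 minutes.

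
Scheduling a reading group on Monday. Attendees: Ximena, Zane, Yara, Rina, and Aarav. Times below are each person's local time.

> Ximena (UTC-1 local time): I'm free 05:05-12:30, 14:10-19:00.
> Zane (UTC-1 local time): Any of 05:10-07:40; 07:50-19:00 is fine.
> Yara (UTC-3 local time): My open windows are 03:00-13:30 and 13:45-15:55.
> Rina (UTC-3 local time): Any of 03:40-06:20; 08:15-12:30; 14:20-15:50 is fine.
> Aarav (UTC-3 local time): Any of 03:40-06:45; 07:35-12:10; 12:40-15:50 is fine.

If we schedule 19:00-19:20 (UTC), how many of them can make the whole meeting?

2

Ximena in UTC: 06:05-13:30, 15:10-20:00 (add 1h to convert from UTC-1).
Zane in UTC: 06:10-08:40, 08:50-20:00 (add 1h to convert from UTC-1).
Yara in UTC: 06:00-16:30, 16:45-18:55 (add 3h to convert from UTC-3).
Rina in UTC: 06:40-09:20, 11:15-15:30, 17:20-18:50 (add 3h to convert from UTC-3).
Aarav in UTC: 06:40-09:45, 10:35-15:10, 15:40-18:50 (add 3h to convert from UTC-3).
Ximena and Zane can make the full 19:00-19:20 slot — that's 2.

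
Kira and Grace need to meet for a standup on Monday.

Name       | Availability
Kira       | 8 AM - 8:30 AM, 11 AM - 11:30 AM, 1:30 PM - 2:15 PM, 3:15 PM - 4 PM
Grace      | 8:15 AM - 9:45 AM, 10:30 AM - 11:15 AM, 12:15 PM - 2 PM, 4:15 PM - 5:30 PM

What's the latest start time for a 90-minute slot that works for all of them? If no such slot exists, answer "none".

Kira ∩ Grace: 08:15-08:30, 11:00-11:15, 13:30-14:00.
No common window is at least 90 minutes long.

none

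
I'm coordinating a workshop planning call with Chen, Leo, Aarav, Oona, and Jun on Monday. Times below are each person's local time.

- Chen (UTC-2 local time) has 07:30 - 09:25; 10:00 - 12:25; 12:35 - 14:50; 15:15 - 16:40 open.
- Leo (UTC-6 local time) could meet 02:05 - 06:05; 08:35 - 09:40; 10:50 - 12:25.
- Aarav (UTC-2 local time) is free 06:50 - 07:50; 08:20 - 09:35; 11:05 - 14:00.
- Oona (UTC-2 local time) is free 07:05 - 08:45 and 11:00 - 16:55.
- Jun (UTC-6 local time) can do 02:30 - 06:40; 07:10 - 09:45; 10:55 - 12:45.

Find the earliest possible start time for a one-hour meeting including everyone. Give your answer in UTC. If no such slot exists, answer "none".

14:35

Chen in UTC: 09:30-11:25, 12:00-14:25, 14:35-16:50, 17:15-18:40 (add 2h to convert from UTC-2).
Leo in UTC: 08:05-12:05, 14:35-15:40, 16:50-18:25 (add 6h to convert from UTC-6).
Aarav in UTC: 08:50-09:50, 10:20-11:35, 13:05-16:00 (add 2h to convert from UTC-2).
Oona in UTC: 09:05-10:45, 13:00-18:55 (add 2h to convert from UTC-2).
Jun in UTC: 08:30-12:40, 13:10-15:45, 16:55-18:45 (add 6h to convert from UTC-6).
Chen ∩ Leo: 09:30-11:25, 12:00-12:05, 14:35-15:40, 17:15-18:25.
Chen ∩ Leo ∩ Aarav: 09:30-09:50, 10:20-11:25, 14:35-15:40.
Chen ∩ Leo ∩ Aarav ∩ Oona: 09:30-09:50, 10:20-10:45, 14:35-15:40.
Chen ∩ Leo ∩ Aarav ∩ Oona ∩ Jun: 09:30-09:50, 10:20-10:45, 14:35-15:40.
Those are the intersection windows.
The first common window of at least 60 minutes is 14:35-15:40, so the earliest start is 14:35.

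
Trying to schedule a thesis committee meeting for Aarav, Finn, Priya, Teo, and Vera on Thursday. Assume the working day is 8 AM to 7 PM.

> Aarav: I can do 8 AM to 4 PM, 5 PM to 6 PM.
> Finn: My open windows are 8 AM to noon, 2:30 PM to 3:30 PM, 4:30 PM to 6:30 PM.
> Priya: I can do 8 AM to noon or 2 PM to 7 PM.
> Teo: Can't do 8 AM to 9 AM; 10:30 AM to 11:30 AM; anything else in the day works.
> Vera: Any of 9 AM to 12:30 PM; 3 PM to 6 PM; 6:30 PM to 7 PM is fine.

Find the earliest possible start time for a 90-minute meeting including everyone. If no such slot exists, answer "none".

Aarav free: 08:00-16:00, 17:00-18:00.
Finn free: 08:00-12:00, 14:30-15:30, 16:30-18:30.
Priya free: 08:00-12:00, 14:00-19:00.
Teo free: 09:00-10:30, 11:30-19:00 (invert busy blocks within the working day).
Vera free: 09:00-12:30, 15:00-18:00, 18:30-19:00.
Aarav ∩ Finn: 08:00-12:00, 14:30-15:30, 17:00-18:00.
Aarav ∩ Finn ∩ Priya: 08:00-12:00, 14:30-15:30, 17:00-18:00.
Aarav ∩ Finn ∩ Priya ∩ Teo: 09:00-10:30, 11:30-12:00, 14:30-15:30, 17:00-18:00.
Aarav ∩ Finn ∩ Priya ∩ Teo ∩ Vera: 09:00-10:30, 11:30-12:00, 15:00-15:30, 17:00-18:00.
Those are the intersection windows.
The first common window of at least 90 minutes is 09:00-10:30, so the earliest start is 09:00.

09:00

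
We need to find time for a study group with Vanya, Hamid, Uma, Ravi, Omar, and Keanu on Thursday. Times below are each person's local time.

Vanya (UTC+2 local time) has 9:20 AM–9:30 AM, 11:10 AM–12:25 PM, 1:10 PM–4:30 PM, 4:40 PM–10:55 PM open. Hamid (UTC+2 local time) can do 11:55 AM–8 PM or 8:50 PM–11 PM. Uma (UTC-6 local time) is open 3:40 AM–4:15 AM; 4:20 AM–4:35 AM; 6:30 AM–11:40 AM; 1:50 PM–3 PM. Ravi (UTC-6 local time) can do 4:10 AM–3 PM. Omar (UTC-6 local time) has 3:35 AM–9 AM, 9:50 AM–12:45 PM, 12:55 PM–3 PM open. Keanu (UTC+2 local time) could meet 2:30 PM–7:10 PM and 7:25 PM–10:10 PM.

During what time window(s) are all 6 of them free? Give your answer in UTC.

12:30-14:30, 14:40-15:00, 15:50-17:10, 17:25-17:40, 19:50-20:10

Vanya in UTC: 07:20-07:30, 09:10-10:25, 11:10-14:30, 14:40-20:55 (subtract 2h to convert from UTC+2).
Hamid in UTC: 09:55-18:00, 18:50-21:00 (subtract 2h to convert from UTC+2).
Uma in UTC: 09:40-10:15, 10:20-10:35, 12:30-17:40, 19:50-21:00 (add 6h to convert from UTC-6).
Ravi in UTC: 10:10-21:00 (add 6h to convert from UTC-6).
Omar in UTC: 09:35-15:00, 15:50-18:45, 18:55-21:00 (add 6h to convert from UTC-6).
Keanu in UTC: 12:30-17:10, 17:25-20:10 (subtract 2h to convert from UTC+2).
Vanya ∩ Hamid: 09:55-10:25, 11:10-14:30, 14:40-18:00, 18:50-20:55.
Vanya ∩ Hamid ∩ Uma: 09:55-10:15, 10:20-10:25, 12:30-14:30, 14:40-17:40, 19:50-20:55.
Vanya ∩ Hamid ∩ Uma ∩ Ravi: 10:10-10:15, 10:20-10:25, 12:30-14:30, 14:40-17:40, 19:50-20:55.
Vanya ∩ Hamid ∩ Uma ∩ Ravi ∩ Omar: 10:10-10:15, 10:20-10:25, 12:30-14:30, 14:40-15:00, 15:50-17:40, 19:50-20:55.
Vanya ∩ Hamid ∩ Uma ∩ Ravi ∩ Omar ∩ Keanu: 12:30-14:30, 14:40-15:00, 15:50-17:10, 17:25-17:40, 19:50-20:10.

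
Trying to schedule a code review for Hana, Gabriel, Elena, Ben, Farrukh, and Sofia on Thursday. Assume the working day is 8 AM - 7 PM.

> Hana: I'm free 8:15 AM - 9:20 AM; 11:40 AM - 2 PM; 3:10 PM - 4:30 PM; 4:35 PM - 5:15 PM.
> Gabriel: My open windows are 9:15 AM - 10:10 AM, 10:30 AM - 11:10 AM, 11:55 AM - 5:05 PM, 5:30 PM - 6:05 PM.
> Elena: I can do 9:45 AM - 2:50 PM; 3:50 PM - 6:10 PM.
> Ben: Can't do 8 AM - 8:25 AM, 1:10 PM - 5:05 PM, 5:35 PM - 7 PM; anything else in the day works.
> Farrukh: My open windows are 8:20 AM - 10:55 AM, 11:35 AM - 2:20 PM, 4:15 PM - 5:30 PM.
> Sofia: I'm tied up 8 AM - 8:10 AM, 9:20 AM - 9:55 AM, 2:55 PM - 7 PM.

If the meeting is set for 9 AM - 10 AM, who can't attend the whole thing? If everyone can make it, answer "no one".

Elena, Gabriel, Hana, Sofia

Hana free: 08:15-09:20, 11:40-14:00, 15:10-16:30, 16:35-17:15.
Gabriel free: 09:15-10:10, 10:30-11:10, 11:55-17:05, 17:30-18:05.
Elena free: 09:45-14:50, 15:50-18:10.
Ben free: 08:25-13:10, 17:05-17:35 (invert busy blocks within the working day).
Farrukh free: 08:20-10:55, 11:35-14:20, 16:15-17:30.
Sofia free: 08:10-09:20, 09:55-14:55 (invert busy blocks within the working day).
Hana: not fully free for 09:00-10:00. Gabriel: not fully free for 09:00-10:00. Elena: not fully free for 09:00-10:00. Ben: free for 09:00-10:00. Farrukh: free for 09:00-10:00. Sofia: not fully free for 09:00-10:00.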